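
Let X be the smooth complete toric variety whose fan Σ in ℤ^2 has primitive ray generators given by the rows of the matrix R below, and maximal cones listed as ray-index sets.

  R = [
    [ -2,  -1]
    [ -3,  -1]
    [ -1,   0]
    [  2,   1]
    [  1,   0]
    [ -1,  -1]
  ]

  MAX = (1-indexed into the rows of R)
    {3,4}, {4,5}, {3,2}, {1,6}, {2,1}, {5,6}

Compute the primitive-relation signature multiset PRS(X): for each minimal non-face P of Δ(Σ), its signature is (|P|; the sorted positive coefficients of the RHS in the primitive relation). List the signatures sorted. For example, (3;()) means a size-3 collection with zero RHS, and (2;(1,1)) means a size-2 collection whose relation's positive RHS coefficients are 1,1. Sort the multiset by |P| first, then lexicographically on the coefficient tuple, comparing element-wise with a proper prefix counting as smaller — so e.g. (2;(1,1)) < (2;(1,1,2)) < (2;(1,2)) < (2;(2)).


9 collections generate NE(X_Σ); each relation:

  P={1,4}:  v_{1} + v_{4} = 0 ; sig = (2;())
  P={3,5}:  v_{3} + v_{5} = 0 ; sig = (2;())
  P={1,3}:  v_{1} + v_{3} = v_{2} ; sig = (2;(1))
  P={1,5}:  v_{1} + v_{5} = v_{6} ; sig = (2;(1))
  P={2,4}:  v_{2} + v_{4} = v_{3} ; sig = (2;(1))
  P={2,5}:  v_{2} + v_{5} = v_{1} ; sig = (2;(1))
  P={3,6}:  v_{3} + v_{6} = v_{1} ; sig = (2;(1))
  P={4,6}:  v_{4} + v_{6} = v_{5} ; sig = (2;(1))
  P={2,6}:  v_{2} + v_{6} = 2·v_{1} ; sig = (2;(2))

Sorted signature multiset PRS(X):
    |P|=2: 9 collections, coeffs (), (), (1), (1), (1), (1), (1), (1), (2)


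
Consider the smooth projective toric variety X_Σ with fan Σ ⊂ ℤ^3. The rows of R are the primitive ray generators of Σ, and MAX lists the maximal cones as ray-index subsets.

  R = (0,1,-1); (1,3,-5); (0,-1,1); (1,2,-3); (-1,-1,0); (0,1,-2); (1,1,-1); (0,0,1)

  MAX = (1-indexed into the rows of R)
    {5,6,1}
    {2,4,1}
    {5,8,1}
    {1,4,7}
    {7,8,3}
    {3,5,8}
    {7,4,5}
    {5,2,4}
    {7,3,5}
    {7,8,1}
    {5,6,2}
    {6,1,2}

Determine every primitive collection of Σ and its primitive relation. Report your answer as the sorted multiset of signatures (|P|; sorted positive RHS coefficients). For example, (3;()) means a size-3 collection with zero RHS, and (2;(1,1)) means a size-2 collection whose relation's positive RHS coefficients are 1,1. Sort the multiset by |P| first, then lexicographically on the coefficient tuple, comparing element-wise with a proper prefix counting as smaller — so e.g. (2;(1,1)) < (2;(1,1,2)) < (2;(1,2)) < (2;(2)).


Σ has 14 primitive collections:

  {1,3}:  v_{1} + v_{3} = 0 — sig = (2;())
  {4,6}:  v_{4} + v_{6} = v_{2} — sig = (2;(1))
  {6,7}:  v_{6} + v_{7} = v_{4} — sig = (2;(1))
  {6,8}:  v_{6} + v_{8} = v_{1} — sig = (2;(1))
  {2,8}:  v_{2} + v_{8} = v_{1} + v_{4} — sig = (2;(1,1))
  {3,6}:  v_{3} + v_{6} = v_{5} + v_{7} — sig = (2;(1,1))
  {4,8}:  v_{4} + v_{8} = v_{1} + v_{7} — sig = (2;(1,1))
  {2,3}:  v_{2} + v_{3} = v_{4} + v_{5} + v_{7} — sig = (2;(1,1,1))
  {3,4}:  v_{3} + v_{4} = v_{5} + 2·v_{7} — sig = (2;(1,2))
  {2,7}:  v_{2} + v_{7} = 2·v_{4} — sig = (2;(2))
  {5,7,8}:  v_{5} + v_{7} + v_{8} = 0 — sig = (3;())
  {1,5,7}:  v_{1} + v_{5} + v_{7} = v_{6} — sig = (3;(1))
  {1,4,5}:  v_{1} + v_{4} + v_{5} = 2·v_{6} — sig = (3;(2))
  {1,2,5}:  v_{1} + v_{2} + v_{5} = 3·v_{6} — sig = (3;(3))

so the primitive-relation signature multiset is
{ (2;()),  (2;(1)) ×3,  (2;(1,1)) ×3,  (2;(1,1,1)),  (2;(1,2)),  (2;(2)),  (3;()),  (3;(1)),  (3;(2)),  (3;(3)) }


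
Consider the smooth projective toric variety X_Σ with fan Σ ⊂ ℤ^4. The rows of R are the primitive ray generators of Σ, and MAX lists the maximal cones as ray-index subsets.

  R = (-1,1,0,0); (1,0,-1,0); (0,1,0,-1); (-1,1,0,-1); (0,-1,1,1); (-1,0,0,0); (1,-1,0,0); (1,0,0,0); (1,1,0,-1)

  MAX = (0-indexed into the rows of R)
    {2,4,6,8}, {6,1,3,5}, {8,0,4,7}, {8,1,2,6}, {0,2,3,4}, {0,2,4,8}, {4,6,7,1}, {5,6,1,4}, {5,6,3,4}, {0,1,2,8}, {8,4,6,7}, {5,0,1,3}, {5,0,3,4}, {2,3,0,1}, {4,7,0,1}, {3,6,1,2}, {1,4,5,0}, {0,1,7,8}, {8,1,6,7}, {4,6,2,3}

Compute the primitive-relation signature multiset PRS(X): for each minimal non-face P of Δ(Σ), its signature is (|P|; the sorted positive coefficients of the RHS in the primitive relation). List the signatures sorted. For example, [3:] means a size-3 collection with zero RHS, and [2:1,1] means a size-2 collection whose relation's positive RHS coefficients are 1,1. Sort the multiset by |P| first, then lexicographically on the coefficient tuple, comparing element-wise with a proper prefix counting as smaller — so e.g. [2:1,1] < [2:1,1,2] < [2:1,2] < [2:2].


10 collections generate NE(X_Σ); each relation:

  P = {0,6}:  v_{0} + v_{6} = 0  ⟹  sig = [2:]
  P = {5,7}:  v_{5} + v_{7} = 0  ⟹  sig = [2:]
  P = {2,5}:  v_{2} + v_{5} = v_{3}  ⟹  sig = [2:1]
  P = {2,7}:  v_{2} + v_{7} = v_{8}  ⟹  sig = [2:1]
  P = {3,7}:  v_{3} + v_{7} = v_{2}  ⟹  sig = [2:1]
  P = {5,8}:  v_{5} + v_{8} = v_{2}  ⟹  sig = [2:1]
  P = {3,8}:  v_{3} + v_{8} = 2·v_{2}  ⟹  sig = [2:2]
  P = {1,3,4}:  v_{1} + v_{3} + v_{4} = 0  ⟹  sig = [3:]
  P = {1,2,4}:  v_{1} + v_{2} + v_{4} = v_{7}  ⟹  sig = [3:1]
  P = {1,4,8}:  v_{1} + v_{4} + v_{8} = 2·v_{7}  ⟹  sig = [3:2]

Hence PRS(X_Σ) =
[[2:], [2:], [2:1], [2:1], [2:1], [2:1], [2:2], [3:], [3:1], [3:2]]


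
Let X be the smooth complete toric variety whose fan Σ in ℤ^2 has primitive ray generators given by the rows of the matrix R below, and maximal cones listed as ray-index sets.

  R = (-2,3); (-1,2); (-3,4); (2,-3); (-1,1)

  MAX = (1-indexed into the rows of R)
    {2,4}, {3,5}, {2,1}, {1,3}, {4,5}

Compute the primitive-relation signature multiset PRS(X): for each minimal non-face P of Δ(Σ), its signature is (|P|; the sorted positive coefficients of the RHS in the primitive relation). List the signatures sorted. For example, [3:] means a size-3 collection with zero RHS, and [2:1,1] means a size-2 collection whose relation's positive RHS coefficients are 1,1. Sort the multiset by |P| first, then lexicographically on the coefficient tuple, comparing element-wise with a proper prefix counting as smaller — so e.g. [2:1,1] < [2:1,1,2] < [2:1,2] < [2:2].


Primitive collections (5):

  {1,4}:  v_{1} + v_{4} = 0  ⟹  sig = [2:]
  {1,5}:  v_{1} + v_{5} = v_{3}  ⟹  sig = [2:1]
  {2,5}:  v_{2} + v_{5} = v_{1}  ⟹  sig = [2:1]
  {3,4}:  v_{3} + v_{4} = v_{5}  ⟹  sig = [2:1]
  {2,3}:  v_{2} + v_{3} = 2·v_{1}  ⟹  sig = [2:2]

Sorted signature multiset PRS(X):
    [2:]
    [2:1]
    [2:1]
    [2:1]
    [2:2]


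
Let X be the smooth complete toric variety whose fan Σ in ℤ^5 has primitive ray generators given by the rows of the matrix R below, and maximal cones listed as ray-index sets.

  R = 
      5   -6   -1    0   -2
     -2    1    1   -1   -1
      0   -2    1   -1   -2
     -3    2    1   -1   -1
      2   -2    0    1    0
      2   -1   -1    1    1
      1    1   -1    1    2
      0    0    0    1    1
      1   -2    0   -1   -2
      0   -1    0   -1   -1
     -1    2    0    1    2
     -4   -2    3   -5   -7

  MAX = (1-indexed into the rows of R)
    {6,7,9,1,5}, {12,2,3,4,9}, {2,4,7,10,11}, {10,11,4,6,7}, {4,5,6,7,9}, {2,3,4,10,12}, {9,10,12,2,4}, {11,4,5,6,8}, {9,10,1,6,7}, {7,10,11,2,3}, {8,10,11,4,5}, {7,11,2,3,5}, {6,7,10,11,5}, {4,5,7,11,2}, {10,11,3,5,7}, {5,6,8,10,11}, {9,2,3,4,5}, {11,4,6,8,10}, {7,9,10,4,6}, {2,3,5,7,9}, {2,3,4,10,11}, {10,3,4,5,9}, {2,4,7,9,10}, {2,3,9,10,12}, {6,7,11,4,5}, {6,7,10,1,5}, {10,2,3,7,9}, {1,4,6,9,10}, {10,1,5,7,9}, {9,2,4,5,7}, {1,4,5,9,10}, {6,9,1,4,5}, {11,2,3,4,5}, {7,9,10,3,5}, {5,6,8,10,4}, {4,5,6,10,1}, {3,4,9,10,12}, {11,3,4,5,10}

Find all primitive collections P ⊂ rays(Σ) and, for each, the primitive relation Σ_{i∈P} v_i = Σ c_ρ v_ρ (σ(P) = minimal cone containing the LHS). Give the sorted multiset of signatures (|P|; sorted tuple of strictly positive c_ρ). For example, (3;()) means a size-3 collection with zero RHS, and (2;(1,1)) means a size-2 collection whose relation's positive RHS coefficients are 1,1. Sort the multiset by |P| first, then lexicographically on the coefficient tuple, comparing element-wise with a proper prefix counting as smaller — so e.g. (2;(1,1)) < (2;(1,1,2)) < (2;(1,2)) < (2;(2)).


Minimal non-faces — 24 found among 12 rays, 38 max cones:

  {2,6}:  v_{2} + v_{6} = 0 ; sig = (2;())
  {9,11}:  v_{9} + v_{11} = 0 ; sig = (2;())
  {3,6}:  v_{3} + v_{6} = v_{5} + v_{10} ; sig = (2;(1,1))
  {7,8}:  v_{7} + v_{8} = v_{6} + v_{11} ; sig = (2;(1,1))
  {1,2}:  v_{1} + v_{2} = v_{5} + v_{9} + v_{10} ; sig = (2;(1,1,1))
  {1,11}:  v_{1} + v_{11} = v_{5} + v_{6} + v_{10} ; sig = (2;(1,1,1))
  {2,8}:  v_{2} + v_{8} = v_{4} + v_{5} + v_{10} + v_{11} ; sig = (2;(1,1,1,1))
  {6,12}:  v_{6} + v_{12} = v_{3} + v_{4} + v_{9} + v_{10} ; sig = (2;(1,1,1,1))
  {8,9}:  v_{8} + v_{9} = v_{4} + v_{5} + v_{6} + v_{10} ; sig = (2;(1,1,1,1))
  {11,12}:  v_{11} + v_{12} = v_{2} + v_{3} + v_{4} + v_{10} ; sig = (2;(1,1,1,1))
  {1,12}:  v_{1} + v_{12} = v_{3} + v_{4} + v_{5} + 2·v_{9} + 2·v_{10} ; sig = (2;(1,1,1,2,2))
  {5,12}:  v_{5} + v_{12} = 2·v_{3} + v_{4} + v_{9} ; sig = (2;(1,1,2))
  {7,12}:  v_{7} + v_{12} = 2·v_{2} + v_{9} + v_{10} ; sig = (2;(1,1,2))
  {3,8}:  v_{3} + v_{8} = v_{4} + 2·v_{5} + 2·v_{10} + v_{11} ; sig = (2;(1,1,2,2))
  {8,12}:  v_{8} + v_{12} = v_{3} + 2·v_{4} + v_{5} + 2·v_{10} ; sig = (2;(1,1,2,2))
  {1,3}:  v_{1} + v_{3} = 2·v_{5} + v_{9} + 2·v_{10} ; sig = (2;(1,2,2))
  {1,8}:  v_{1} + v_{8} = v_{4} + 2·v_{5} + 2·v_{6} + 2·v_{10} ; sig = (2;(1,2,2,2))
  {2,5,10}:  v_{2} + v_{5} + v_{10} = v_{3} ; sig = (3;(1))
  {3,4,7}:  v_{3} + v_{4} + v_{7} = v_{2} ; sig = (3;(1))
  {1,4,7}:  v_{1} + v_{4} + v_{7} = v_{6} + v_{9} ; sig = (3;(1,1))
  {4,5,7,10}:  v_{4} + v_{5} + v_{7} + v_{10} = 0 ; sig = (4;())
  {5,6,9,10}:  v_{5} + v_{6} + v_{9} + v_{10} = v_{1} ; sig = (4;(1))
  {2,3,4,9,10}:  v_{2} + v_{3} + v_{4} + v_{9} + v_{10} = v_{12} ; sig = (5;(1))
  {4,5,6,10,11}:  v_{4} + v_{5} + v_{6} + v_{10} + v_{11} = v_{8} ; sig = (5;(1))

Signatures (|P|; sorted positive RHS coefficients), sorted:
    |P|=2: 17 collections, coeffs (), (), (1,1), (1,1), (1,1,1), (1,1,1), (1,1,1,1), (1,1,1,1), (1,1,1,1), (1,1,1,1), (1,1,1,2,2), (1,1,2), (1,1,2), (1,1,2,2), (1,1,2,2), (1,2,2), (1,2,2,2)
    |P|=3: 3 collections, coeffs (1), (1), (1,1)
    |P|=4: 2 collections, coeffs (), (1)
    |P|=5: 2 collections, coeffs (1), (1)


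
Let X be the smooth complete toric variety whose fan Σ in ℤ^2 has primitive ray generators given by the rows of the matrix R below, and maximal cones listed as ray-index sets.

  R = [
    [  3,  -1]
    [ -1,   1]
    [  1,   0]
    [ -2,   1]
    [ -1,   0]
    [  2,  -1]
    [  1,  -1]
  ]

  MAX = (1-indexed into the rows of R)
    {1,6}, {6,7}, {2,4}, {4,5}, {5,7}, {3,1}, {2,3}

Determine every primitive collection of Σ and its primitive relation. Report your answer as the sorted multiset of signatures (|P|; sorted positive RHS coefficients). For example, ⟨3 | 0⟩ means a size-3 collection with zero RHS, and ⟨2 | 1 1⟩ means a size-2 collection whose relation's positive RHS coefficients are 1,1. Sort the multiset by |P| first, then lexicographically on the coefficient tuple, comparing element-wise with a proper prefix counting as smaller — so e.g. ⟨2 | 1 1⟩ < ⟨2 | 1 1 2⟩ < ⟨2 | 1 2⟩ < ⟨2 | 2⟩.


Δ(Σ) — 7 vertices, 14 min non-faces:

  {2,7}:  v_{2} + v_{7} = 0 ; sig = ⟨2 | 0⟩
  {3,5}:  v_{3} + v_{5} = 0 ; sig = ⟨2 | 0⟩
  {4,6}:  v_{4} + v_{6} = 0 ; sig = ⟨2 | 0⟩
  {1,4}:  v_{1} + v_{4} = v_{3} ; sig = ⟨2 | 1⟩
  {1,5}:  v_{1} + v_{5} = v_{6} ; sig = ⟨2 | 1⟩
  {2,5}:  v_{2} + v_{5} = v_{4} ; sig = ⟨2 | 1⟩
  {2,6}:  v_{2} + v_{6} = v_{3} ; sig = ⟨2 | 1⟩
  {3,4}:  v_{3} + v_{4} = v_{2} ; sig = ⟨2 | 1⟩
  {3,6}:  v_{3} + v_{6} = v_{1} ; sig = ⟨2 | 1⟩
  {3,7}:  v_{3} + v_{7} = v_{6} ; sig = ⟨2 | 1⟩
  {4,7}:  v_{4} + v_{7} = v_{5} ; sig = ⟨2 | 1⟩
  {5,6}:  v_{5} + v_{6} = v_{7} ; sig = ⟨2 | 1⟩
  {1,2}:  v_{1} + v_{2} = 2·v_{3} ; sig = ⟨2 | 2⟩
  {1,7}:  v_{1} + v_{7} = 2·v_{6} ; sig = ⟨2 | 2⟩

so the primitive-relation signature multiset is
[⟨2 | 0⟩, ⟨2 | 0⟩, ⟨2 | 0⟩, ⟨2 | 1⟩, ⟨2 | 1⟩, ⟨2 | 1⟩, ⟨2 | 1⟩, ⟨2 | 1⟩, ⟨2 | 1⟩, ⟨2 | 1⟩, ⟨2 | 1⟩, ⟨2 | 1⟩, ⟨2 | 2⟩, ⟨2 | 2⟩]


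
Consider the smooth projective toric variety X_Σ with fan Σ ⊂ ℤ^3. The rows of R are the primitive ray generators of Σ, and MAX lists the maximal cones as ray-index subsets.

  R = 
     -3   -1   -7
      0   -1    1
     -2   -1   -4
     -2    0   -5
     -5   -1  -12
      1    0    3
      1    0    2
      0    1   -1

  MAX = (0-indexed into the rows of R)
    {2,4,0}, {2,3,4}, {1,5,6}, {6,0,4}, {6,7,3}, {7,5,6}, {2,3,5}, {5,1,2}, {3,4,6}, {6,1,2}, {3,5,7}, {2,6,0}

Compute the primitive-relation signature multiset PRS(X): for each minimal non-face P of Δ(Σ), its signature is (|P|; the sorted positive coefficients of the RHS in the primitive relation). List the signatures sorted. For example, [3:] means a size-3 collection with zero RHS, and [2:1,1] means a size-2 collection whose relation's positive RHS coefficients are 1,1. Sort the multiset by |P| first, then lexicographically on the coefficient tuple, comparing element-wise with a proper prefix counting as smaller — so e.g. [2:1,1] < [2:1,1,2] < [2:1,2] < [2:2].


14 collections generate NE(X_Σ); each relation:

  P = {1,7}:  v_{1} + v_{7} = 0 ; sig = [2:]
  P = {0,3}:  v_{0} + v_{3} = v_{4} ; sig = [2:1]
  P = {0,5}:  v_{0} + v_{5} = v_{2} ; sig = [2:1]
  P = {1,3}:  v_{1} + v_{3} = v_{2} ; sig = [2:1]
  P = {2,7}:  v_{2} + v_{7} = v_{3} ; sig = [2:1]
  P = {1,4}:  v_{1} + v_{4} = v_{0} + v_{2} ; sig = [2:1,1]
  P = {4,5}:  v_{4} + v_{5} = v_{2} + v_{3} ; sig = [2:1,1]
  P = {0,1}:  v_{0} + v_{1} = 2·v_{2} + v_{6} ; sig = [2:1,2]
  P = {0,7}:  v_{0} + v_{7} = 2·v_{3} + v_{6} ; sig = [2:1,2]
  P = {4,7}:  v_{4} + v_{7} = 3·v_{3} + v_{6} ; sig = [2:1,3]
  P = {3,5,6}:  v_{3} + v_{5} + v_{6} = 0 ; sig = [3:]
  P = {2,3,6}:  v_{2} + v_{3} + v_{6} = v_{0} ; sig = [3:1]
  P = {2,5,6}:  v_{2} + v_{5} + v_{6} = v_{1} ; sig = [3:1]
  P = {2,4,6}:  v_{2} + v_{4} + v_{6} = 2·v_{0} ; sig = [3:2]

so the primitive-relation signature multiset is
{ [2:],  [2:1] ×4,  [2:1,1] ×2,  [2:1,2] ×2,  [2:1,3],  [3:],  [3:1] ×2,  [3:2] }


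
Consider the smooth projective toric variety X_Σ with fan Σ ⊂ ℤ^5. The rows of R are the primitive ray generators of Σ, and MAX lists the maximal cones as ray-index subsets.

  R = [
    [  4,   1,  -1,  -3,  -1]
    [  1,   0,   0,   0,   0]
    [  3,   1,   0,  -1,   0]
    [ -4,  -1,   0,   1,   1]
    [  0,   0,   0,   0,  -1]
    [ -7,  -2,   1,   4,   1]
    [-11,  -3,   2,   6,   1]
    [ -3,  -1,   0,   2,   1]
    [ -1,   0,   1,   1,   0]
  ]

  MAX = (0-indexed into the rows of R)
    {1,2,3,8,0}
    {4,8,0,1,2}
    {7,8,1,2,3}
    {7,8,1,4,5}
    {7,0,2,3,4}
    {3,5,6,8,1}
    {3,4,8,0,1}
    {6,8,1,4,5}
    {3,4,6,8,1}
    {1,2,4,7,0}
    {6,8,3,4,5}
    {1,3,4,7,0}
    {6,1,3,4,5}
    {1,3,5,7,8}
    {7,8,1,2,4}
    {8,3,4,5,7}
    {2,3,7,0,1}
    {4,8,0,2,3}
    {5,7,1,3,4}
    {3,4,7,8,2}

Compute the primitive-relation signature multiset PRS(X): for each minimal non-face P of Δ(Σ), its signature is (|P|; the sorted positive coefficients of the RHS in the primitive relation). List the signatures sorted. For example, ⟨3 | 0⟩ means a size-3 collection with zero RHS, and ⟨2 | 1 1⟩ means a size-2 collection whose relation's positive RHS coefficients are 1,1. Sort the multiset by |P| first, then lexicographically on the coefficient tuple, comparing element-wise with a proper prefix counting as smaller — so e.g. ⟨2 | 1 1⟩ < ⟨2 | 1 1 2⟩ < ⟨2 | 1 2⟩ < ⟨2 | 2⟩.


Δ(Σ) — 9 vertices, 9 min non-faces:

  {2,5}:  v_{2} + v_{5} = v_{7} + v_{8}  so sig = ⟨2 | 1 1⟩
  {2,6}:  v_{2} + v_{6} = v_{5} + v_{8}  so sig = ⟨2 | 1 1⟩
  {0,5}:  v_{0} + v_{5} = v_{1} + v_{3} + v_{4}  so sig = ⟨2 | 1 1 1⟩
  {0,6}:  v_{0} + v_{6} = 2·v_{1} + 2·v_{3} + 2·v_{4} + v_{8}  so sig = ⟨2 | 1 2 2 2⟩
  {6,7}:  v_{6} + v_{7} = 2·v_{5}  so sig = ⟨2 | 2⟩
  {0,7,8}:  v_{0} + v_{7} + v_{8} = 0  so sig = ⟨3 | 0⟩
  {1,2,3,4}:  v_{1} + v_{2} + v_{3} + v_{4} = 0  so sig = ⟨4 | 0⟩
  {1,3,4,5,8}:  v_{1} + v_{3} + v_{4} + v_{5} + v_{8} = v_{6}  so sig = ⟨5 | 1⟩
  {1,3,4,7,8}:  v_{1} + v_{3} + v_{4} + v_{7} + v_{8} = v_{5}  so sig = ⟨5 | 1⟩

so the primitive-relation signature multiset is
[⟨2 | 1 1⟩, ⟨2 | 1 1⟩, ⟨2 | 1 1 1⟩, ⟨2 | 1 2 2 2⟩, ⟨2 | 2⟩, ⟨3 | 0⟩, ⟨4 | 0⟩, ⟨5 | 1⟩, ⟨5 | 1⟩]


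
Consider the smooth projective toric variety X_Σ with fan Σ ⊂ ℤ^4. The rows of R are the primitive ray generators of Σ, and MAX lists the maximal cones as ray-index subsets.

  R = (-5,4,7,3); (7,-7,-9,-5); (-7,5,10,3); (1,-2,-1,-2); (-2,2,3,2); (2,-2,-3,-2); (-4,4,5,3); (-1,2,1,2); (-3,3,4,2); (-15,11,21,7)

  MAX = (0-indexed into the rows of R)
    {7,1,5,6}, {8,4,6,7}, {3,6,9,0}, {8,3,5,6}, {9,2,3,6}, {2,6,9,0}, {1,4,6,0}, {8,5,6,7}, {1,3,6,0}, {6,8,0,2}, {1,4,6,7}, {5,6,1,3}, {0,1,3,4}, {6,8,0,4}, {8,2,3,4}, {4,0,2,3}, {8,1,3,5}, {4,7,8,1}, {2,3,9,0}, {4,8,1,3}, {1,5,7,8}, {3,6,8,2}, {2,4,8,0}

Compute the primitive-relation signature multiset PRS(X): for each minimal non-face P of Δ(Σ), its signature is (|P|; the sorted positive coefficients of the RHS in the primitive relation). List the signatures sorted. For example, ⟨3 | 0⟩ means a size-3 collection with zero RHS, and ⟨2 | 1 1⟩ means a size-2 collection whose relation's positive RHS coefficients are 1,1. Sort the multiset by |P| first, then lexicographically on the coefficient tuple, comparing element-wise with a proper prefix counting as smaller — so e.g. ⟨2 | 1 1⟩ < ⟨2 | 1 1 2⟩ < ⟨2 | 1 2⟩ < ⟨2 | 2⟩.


Σ has 18 primitive collections:

  {3,7}:  v_{3} + v_{7} = 0  ⇒ sig = ⟨2 | 0⟩
  {4,5}:  v_{4} + v_{5} = 0  ⇒ sig = ⟨2 | 0⟩
  {0,5}:  v_{0} + v_{5} = v_{3} + v_{6}  ⇒ sig = ⟨2 | 1 1⟩
  {0,7}:  v_{0} + v_{7} = v_{4} + v_{6}  ⇒ sig = ⟨2 | 1 1⟩
  {2,7}:  v_{2} + v_{7} = v_{0} + v_{8}  ⇒ sig = ⟨2 | 1 1⟩
  {7,9}:  v_{7} + v_{9} = v_{0} + v_{2} + v_{6}  ⇒ sig = ⟨2 | 1 1 1⟩
  {2,5}:  v_{2} + v_{5} = 2·v_{3} + v_{6} + v_{8}  ⇒ sig = ⟨2 | 1 1 2⟩
  {1,2}:  v_{1} + v_{2} = 2·v_{3} + v_{4}  ⇒ sig = ⟨2 | 1 2⟩
  {4,9}:  v_{4} + v_{9} = 2·v_{0} + v_{2}  ⇒ sig = ⟨2 | 1 2⟩
  {8,9}:  v_{8} + v_{9} = 2·v_{2} + v_{6}  ⇒ sig = ⟨2 | 1 2⟩
  {5,9}:  v_{5} + v_{9} = v_{2} + 2·v_{3} + 2·v_{6}  ⇒ sig = ⟨2 | 1 2 2⟩
  {1,9}:  v_{1} + v_{9} = 2·v_{0} + 2·v_{3}  ⇒ sig = ⟨2 | 2 2⟩
  {1,6,8}:  v_{1} + v_{6} + v_{8} = 0  ⇒ sig = ⟨3 | 0⟩
  {0,3,8}:  v_{0} + v_{3} + v_{8} = v_{2}  ⇒ sig = ⟨3 | 1⟩
  {3,4,6}:  v_{3} + v_{4} + v_{6} = v_{0}  ⇒ sig = ⟨3 | 1⟩
  {0,1,8}:  v_{0} + v_{1} + v_{8} = v_{3} + v_{4}  ⇒ sig = ⟨3 | 1 1⟩
  {2,4,6}:  v_{2} + v_{4} + v_{6} = 2·v_{0} + v_{8}  ⇒ sig = ⟨3 | 1 2⟩
  {0,2,3,6}:  v_{0} + v_{2} + v_{3} + v_{6} = v_{9}  ⇒ sig = ⟨4 | 1⟩

Sorted signature multiset PRS(X):
[⟨2 | 0⟩, ⟨2 | 0⟩, ⟨2 | 1 1⟩, ⟨2 | 1 1⟩, ⟨2 | 1 1⟩, ⟨2 | 1 1 1⟩, ⟨2 | 1 1 2⟩, ⟨2 | 1 2⟩, ⟨2 | 1 2⟩, ⟨2 | 1 2⟩, ⟨2 | 1 2 2⟩, ⟨2 | 2 2⟩, ⟨3 | 0⟩, ⟨3 | 1⟩, ⟨3 | 1⟩, ⟨3 | 1 1⟩, ⟨3 | 1 2⟩, ⟨4 | 1⟩]


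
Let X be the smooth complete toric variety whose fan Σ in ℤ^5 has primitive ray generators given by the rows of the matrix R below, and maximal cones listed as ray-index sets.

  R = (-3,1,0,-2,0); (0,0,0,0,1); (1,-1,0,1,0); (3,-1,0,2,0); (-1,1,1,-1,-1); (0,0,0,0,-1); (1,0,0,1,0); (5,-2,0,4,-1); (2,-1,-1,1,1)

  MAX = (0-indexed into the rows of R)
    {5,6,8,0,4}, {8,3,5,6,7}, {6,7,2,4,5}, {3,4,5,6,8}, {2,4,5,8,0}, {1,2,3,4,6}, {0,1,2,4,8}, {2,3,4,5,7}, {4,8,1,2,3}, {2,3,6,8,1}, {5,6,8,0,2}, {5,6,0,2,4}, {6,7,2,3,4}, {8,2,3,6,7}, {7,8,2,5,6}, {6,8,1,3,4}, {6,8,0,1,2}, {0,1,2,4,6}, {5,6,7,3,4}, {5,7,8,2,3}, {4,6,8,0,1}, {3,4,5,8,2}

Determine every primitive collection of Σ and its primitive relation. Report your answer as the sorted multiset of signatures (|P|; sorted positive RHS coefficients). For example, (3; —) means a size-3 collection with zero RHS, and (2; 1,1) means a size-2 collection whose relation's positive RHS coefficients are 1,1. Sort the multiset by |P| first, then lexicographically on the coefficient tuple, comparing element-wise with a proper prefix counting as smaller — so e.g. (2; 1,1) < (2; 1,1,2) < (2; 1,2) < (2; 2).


7 minimal non-faces of Δ(Σ) (on 9 rays):

  • {0,3}:  v_{0} + v_{3} = 0 — sig = (2; —)
  • {1,5}:  v_{1} + v_{5} = 0 — sig = (2; —)
  • {0,7}:  v_{0} + v_{7} = v_{2} + v_{5} + v_{6} — sig = (2; 1,1,1)
  • {1,7}:  v_{1} + v_{7} = v_{2} + v_{3} + v_{6} — sig = (2; 1,1,1)
  • {4,7,8}:  v_{4} + v_{7} + v_{8} = 2·v_{3} + v_{5} — sig = (3; 1,2)
  • {2,3,5,6}:  v_{2} + v_{3} + v_{5} + v_{6} = v_{7} — sig = (4; 1)
  • {2,4,6,8}:  v_{2} + v_{4} + v_{6} + v_{8} = v_{3} — sig = (4; 1)

Hence PRS(X_Σ) =
{ (2; —) ×2,  (2; 1,1,1) ×2,  (3; 1,2),  (4; 1) ×2 }


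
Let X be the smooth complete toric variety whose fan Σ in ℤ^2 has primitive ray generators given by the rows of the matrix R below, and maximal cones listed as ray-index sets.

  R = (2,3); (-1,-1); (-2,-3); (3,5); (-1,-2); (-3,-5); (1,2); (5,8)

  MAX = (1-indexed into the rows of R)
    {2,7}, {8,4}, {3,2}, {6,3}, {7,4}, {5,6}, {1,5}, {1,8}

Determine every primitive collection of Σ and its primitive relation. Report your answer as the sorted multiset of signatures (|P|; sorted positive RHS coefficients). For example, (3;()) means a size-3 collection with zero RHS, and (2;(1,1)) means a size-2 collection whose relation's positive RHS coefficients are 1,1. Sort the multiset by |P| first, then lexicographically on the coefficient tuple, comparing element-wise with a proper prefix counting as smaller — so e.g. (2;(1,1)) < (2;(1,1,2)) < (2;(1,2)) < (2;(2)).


|primitive collections| = 20. Relations:

  • {1,3}:  v_{1} + v_{3} = 0  →  sig = (2;())
  • {4,6}:  v_{4} + v_{6} = 0  →  sig = (2;())
  • {5,7}:  v_{5} + v_{7} = 0  →  sig = (2;())
  • {1,2}:  v_{1} + v_{2} = v_{7}  →  sig = (2;(1))
  • {1,4}:  v_{1} + v_{4} = v_{8}  →  sig = (2;(1))
  • {1,6}:  v_{1} + v_{6} = v_{5}  →  sig = (2;(1))
  • {1,7}:  v_{1} + v_{7} = v_{4}  →  sig = (2;(1))
  • {2,5}:  v_{2} + v_{5} = v_{3}  →  sig = (2;(1))
  • {3,4}:  v_{3} + v_{4} = v_{7}  →  sig = (2;(1))
  • {3,5}:  v_{3} + v_{5} = v_{6}  →  sig = (2;(1))
  • {3,7}:  v_{3} + v_{7} = v_{2}  →  sig = (2;(1))
  • {3,8}:  v_{3} + v_{8} = v_{4}  →  sig = (2;(1))
  • {4,5}:  v_{4} + v_{5} = v_{1}  →  sig = (2;(1))
  • {6,7}:  v_{6} + v_{7} = v_{3}  →  sig = (2;(1))
  • {6,8}:  v_{6} + v_{8} = v_{1}  →  sig = (2;(1))
  • {2,8}:  v_{2} + v_{8} = v_{4} + v_{7}  →  sig = (2;(1,1))
  • {2,4}:  v_{2} + v_{4} = 2·v_{7}  →  sig = (2;(2))
  • {2,6}:  v_{2} + v_{6} = 2·v_{3}  →  sig = (2;(2))
  • {5,8}:  v_{5} + v_{8} = 2·v_{1}  →  sig = (2;(2))
  • {7,8}:  v_{7} + v_{8} = 2·v_{4}  →  sig = (2;(2))

Sorted signature multiset PRS(X):
{ (2;()) ×3,  (2;(1)) ×12,  (2;(1,1)),  (2;(2)) ×4 }


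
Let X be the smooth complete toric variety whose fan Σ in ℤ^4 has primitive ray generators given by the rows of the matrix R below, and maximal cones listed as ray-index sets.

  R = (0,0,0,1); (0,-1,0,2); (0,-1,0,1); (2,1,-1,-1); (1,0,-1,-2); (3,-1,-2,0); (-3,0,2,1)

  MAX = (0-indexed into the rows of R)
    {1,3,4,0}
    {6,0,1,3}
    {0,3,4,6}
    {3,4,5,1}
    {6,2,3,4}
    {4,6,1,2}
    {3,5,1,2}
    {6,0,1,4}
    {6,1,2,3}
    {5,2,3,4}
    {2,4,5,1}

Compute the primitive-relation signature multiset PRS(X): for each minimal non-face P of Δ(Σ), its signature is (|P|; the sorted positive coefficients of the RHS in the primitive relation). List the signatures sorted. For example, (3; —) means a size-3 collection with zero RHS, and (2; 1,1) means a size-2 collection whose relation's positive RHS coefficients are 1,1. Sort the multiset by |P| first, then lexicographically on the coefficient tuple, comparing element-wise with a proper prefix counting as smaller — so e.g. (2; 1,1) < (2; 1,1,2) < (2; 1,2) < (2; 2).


5 collections generate NE(X_Σ); each relation:

  P={0,2}:  v_{0} + v_{2} = v_{1}  ⟹  sig = (2; 1)
  P={5,6}:  v_{5} + v_{6} = v_{2}  ⟹  sig = (2; 1)
  P={0,5}:  v_{0} + v_{5} = 2·v_{1} + v_{3} + v_{4}  ⟹  sig = (2; 1,1,2)
  P={1,3,4,6}:  v_{1} + v_{3} + v_{4} + v_{6} = 0  ⟹  sig = (4; —)
  P={1,2,3,4}:  v_{1} + v_{2} + v_{3} + v_{4} = v_{5}  ⟹  sig = (4; 1)

Signatures (|P|; sorted positive RHS coefficients), sorted:
    (2; 1)
    (2; 1)
    (2; 1,1,2)
    (4; —)
    (4; 1)


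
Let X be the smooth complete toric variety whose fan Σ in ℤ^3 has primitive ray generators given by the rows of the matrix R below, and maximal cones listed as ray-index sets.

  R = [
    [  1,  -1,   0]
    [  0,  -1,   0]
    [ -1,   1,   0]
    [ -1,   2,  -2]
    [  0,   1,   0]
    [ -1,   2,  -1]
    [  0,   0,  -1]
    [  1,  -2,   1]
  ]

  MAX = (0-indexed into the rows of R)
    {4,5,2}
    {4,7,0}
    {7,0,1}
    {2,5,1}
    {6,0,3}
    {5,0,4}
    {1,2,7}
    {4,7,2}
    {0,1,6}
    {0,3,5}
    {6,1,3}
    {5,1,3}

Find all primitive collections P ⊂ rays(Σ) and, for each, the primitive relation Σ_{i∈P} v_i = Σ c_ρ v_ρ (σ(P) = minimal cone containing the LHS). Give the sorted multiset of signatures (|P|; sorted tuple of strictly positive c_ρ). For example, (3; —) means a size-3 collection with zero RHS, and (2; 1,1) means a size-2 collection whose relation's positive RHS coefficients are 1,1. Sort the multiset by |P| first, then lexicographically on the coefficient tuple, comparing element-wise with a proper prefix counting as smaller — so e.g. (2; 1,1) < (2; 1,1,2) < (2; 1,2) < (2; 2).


Σ has 12 primitive collections:

  P = {0,2}:  v_{0} + v_{2} = 0 ; sig = (2; —)
  P = {1,4}:  v_{1} + v_{4} = 0 ; sig = (2; —)
  P = {5,7}:  v_{5} + v_{7} = 0 ; sig = (2; —)
  P = {3,7}:  v_{3} + v_{7} = v_{6} ; sig = (2; 1)
  P = {5,6}:  v_{5} + v_{6} = v_{3} ; sig = (2; 1)
  P = {2,6}:  v_{2} + v_{6} = v_{1} + v_{5} ; sig = (2; 1,1)
  P = {4,6}:  v_{4} + v_{6} = v_{0} + v_{5} ; sig = (2; 1,1)
  P = {6,7}:  v_{6} + v_{7} = v_{0} + v_{1} ; sig = (2; 1,1)
  P = {2,3}:  v_{2} + v_{3} = v_{1} + 2·v_{5} ; sig = (2; 1,2)
  P = {3,4}:  v_{3} + v_{4} = v_{0} + 2·v_{5} ; sig = (2; 1,2)
  P = {0,1,5}:  v_{0} + v_{1} + v_{5} = v_{6} ; sig = (3; 1)
  P = {0,1,3}:  v_{0} + v_{1} + v_{3} = 2·v_{6} ; sig = (3; 2)

Sorted signature multiset PRS(X):
{ (2; —) ×3,  (2; 1) ×2,  (2; 1,1) ×3,  (2; 1,2) ×2,  (3; 1),  (3; 2) }


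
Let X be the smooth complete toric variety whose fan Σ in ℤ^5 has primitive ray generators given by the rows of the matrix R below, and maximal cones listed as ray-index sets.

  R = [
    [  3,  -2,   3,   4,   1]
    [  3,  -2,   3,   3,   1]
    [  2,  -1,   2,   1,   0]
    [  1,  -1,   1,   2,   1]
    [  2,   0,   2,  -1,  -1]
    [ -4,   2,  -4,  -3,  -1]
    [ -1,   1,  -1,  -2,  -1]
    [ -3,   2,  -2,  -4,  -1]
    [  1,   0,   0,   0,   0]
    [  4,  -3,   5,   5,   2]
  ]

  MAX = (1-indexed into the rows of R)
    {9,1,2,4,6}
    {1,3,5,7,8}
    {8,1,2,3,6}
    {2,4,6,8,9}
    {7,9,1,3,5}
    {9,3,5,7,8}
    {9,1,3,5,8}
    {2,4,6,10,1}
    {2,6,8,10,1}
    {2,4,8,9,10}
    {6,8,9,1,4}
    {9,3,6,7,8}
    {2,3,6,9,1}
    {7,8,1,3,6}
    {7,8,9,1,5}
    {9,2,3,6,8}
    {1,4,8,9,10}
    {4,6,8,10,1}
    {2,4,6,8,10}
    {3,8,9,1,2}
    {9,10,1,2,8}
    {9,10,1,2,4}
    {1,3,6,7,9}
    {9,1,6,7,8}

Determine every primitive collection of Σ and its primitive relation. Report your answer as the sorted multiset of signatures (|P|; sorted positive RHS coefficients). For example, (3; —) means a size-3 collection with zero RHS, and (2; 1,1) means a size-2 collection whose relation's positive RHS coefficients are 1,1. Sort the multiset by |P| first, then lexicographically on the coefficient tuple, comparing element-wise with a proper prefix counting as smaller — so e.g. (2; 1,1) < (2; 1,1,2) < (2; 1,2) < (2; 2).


Δ(Σ) — 10 vertices, 14 min non-faces:

  P={4,7}:  v_{4} + v_{7} = 0 — sig = (2; —)
  P={2,7}:  v_{2} + v_{7} = v_{3} — sig = (2; 1)
  P={3,4}:  v_{3} + v_{4} = v_{2} — sig = (2; 1)
  P={7,10}:  v_{7} + v_{10} = v_{1} + v_{2} + v_{8} — sig = (2; 1,1,1)
  P={4,5}:  v_{4} + v_{5} = v_{1} + v_{3} + v_{8} + v_{9} — sig = (2; 1,1,1,1)
  P={2,5}:  v_{2} + v_{5} = v_{1} + 2·v_{3} + v_{8} + v_{9} — sig = (2; 1,1,1,2)
  P={5,10}:  v_{5} + v_{10} = 2·v_{1} + v_{2} + v_{3} + 2·v_{8} + v_{9} — sig = (2; 1,1,1,2,2)
  P={3,10}:  v_{3} + v_{10} = v_{1} + 2·v_{2} + v_{8} — sig = (2; 1,1,2)
  P={5,6}:  v_{5} + v_{6} = 2·v_{7} — sig = (2; 2)
  P={6,9,10}:  v_{6} + v_{9} + v_{10} = v_{4} — sig = (3; 1)
  P={1,2,4,8}:  v_{1} + v_{2} + v_{4} + v_{8} = v_{10} — sig = (4; 1)
  P={1,2,6,8,9}:  v_{1} + v_{2} + v_{6} + v_{8} + v_{9} = 0 — sig = (5; —)
  P={1,3,6,8,9}:  v_{1} + v_{3} + v_{6} + v_{8} + v_{9} = v_{7} — sig = (5; 1)
  P={1,3,7,8,9}:  v_{1} + v_{3} + v_{7} + v_{8} + v_{9} = v_{5} — sig = (5; 1)

Sorted signature multiset PRS(X):
    |P|=2: 9 collections, coeffs (), (1), (1), (1,1,1), (1,1,1,1), (1,1,1,2), (1,1,1,2,2), (1,1,2), (2)
    |P|=3: 1 collection, coeffs (1)
    |P|=4: 1 collection, coeffs (1)
    |P|=5: 3 collections, coeffs (), (1), (1)


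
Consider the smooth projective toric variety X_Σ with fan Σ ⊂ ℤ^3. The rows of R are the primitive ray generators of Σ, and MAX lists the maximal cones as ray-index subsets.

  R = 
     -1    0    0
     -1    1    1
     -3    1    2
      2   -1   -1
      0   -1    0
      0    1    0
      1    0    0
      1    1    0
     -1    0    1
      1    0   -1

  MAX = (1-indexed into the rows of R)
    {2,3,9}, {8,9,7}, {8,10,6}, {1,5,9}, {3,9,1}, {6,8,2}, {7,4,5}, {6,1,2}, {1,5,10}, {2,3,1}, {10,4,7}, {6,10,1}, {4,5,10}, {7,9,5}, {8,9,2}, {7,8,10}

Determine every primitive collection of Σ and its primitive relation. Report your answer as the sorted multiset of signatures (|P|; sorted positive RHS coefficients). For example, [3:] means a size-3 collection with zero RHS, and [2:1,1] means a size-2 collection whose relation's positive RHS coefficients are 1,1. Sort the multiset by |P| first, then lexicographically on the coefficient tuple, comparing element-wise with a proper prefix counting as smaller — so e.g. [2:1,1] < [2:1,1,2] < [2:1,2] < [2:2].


23 collections generate NE(X_Σ); each relation:

  {1,7}:  v_{1} + v_{7} = 0  so sig = [2:]
  {5,6}:  v_{5} + v_{6} = 0  so sig = [2:]
  {9,10}:  v_{9} + v_{10} = 0  so sig = [2:]
  {1,8}:  v_{1} + v_{8} = v_{6}  so sig = [2:1]
  {2,4}:  v_{2} + v_{4} = v_{7}  so sig = [2:1]
  {2,5}:  v_{2} + v_{5} = v_{9}  so sig = [2:1]
  {2,10}:  v_{2} + v_{10} = v_{6}  so sig = [2:1]
  {3,4}:  v_{3} + v_{4} = v_{9}  so sig = [2:1]
  {5,8}:  v_{5} + v_{8} = v_{7}  so sig = [2:1]
  {6,7}:  v_{6} + v_{7} = v_{8}  so sig = [2:1]
  {6,9}:  v_{6} + v_{9} = v_{2}  so sig = [2:1]
  {1,4}:  v_{1} + v_{4} = v_{5} + v_{10}  so sig = [2:1,1]
  {2,7}:  v_{2} + v_{7} = v_{8} + v_{9}  so sig = [2:1,1]
  {3,7}:  v_{3} + v_{7} = v_{2} + v_{9}  so sig = [2:1,1]
  {3,10}:  v_{3} + v_{10} = v_{1} + v_{2}  so sig = [2:1,1]
  {4,6}:  v_{4} + v_{6} = v_{7} + v_{10}  so sig = [2:1,1]
  {4,9}:  v_{4} + v_{9} = v_{5} + v_{7}  so sig = [2:1,1]
  {3,5}:  v_{3} + v_{5} = v_{1} + 2·v_{9}  so sig = [2:1,2]
  {3,6}:  v_{3} + v_{6} = v_{1} + 2·v_{2}  so sig = [2:1,2]
  {4,8}:  v_{4} + v_{8} = 2·v_{7} + v_{10}  so sig = [2:1,2]
  {3,8}:  v_{3} + v_{8} = 2·v_{2}  so sig = [2:2]
  {1,2,9}:  v_{1} + v_{2} + v_{9} = v_{3}  so sig = [3:1]
  {5,7,10}:  v_{5} + v_{7} + v_{10} = v_{4}  so sig = [3:1]

Hence PRS(X_Σ) =
[[2:], [2:], [2:], [2:1], [2:1], [2:1], [2:1], [2:1], [2:1], [2:1], [2:1], [2:1,1], [2:1,1], [2:1,1], [2:1,1], [2:1,1], [2:1,1], [2:1,2], [2:1,2], [2:1,2], [2:2], [3:1], [3:1]]


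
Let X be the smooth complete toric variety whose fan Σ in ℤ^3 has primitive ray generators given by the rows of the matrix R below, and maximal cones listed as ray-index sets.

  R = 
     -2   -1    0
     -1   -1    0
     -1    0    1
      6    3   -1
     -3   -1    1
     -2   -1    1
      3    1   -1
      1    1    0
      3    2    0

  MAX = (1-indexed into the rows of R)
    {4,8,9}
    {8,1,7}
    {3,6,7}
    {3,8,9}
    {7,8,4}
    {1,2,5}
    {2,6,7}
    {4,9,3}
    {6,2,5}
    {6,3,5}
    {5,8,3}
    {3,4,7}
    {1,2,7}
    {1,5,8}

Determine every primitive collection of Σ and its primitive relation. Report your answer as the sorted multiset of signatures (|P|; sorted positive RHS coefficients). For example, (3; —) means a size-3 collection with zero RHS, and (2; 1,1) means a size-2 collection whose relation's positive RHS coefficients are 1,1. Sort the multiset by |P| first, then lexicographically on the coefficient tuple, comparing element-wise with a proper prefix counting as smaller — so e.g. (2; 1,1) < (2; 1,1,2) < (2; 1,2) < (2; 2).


|primitive collections| = 17. Relations:

  • {2,8}:  v_{2} + v_{8} = 0  →  sig = (2; —)
  • {5,7}:  v_{5} + v_{7} = 0  →  sig = (2; —)
  • {1,3}:  v_{1} + v_{3} = v_{5}  →  sig = (2; 1)
  • {1,9}:  v_{1} + v_{9} = v_{8}  →  sig = (2; 1)
  • {2,3}:  v_{2} + v_{3} = v_{6}  →  sig = (2; 1)
  • {4,5}:  v_{4} + v_{5} = v_{9}  →  sig = (2; 1)
  • {6,8}:  v_{6} + v_{8} = v_{3}  →  sig = (2; 1)
  • {7,9}:  v_{7} + v_{9} = v_{4}  →  sig = (2; 1)
  • {1,4}:  v_{1} + v_{4} = v_{7} + v_{8}  →  sig = (2; 1,1)
  • {1,6}:  v_{1} + v_{6} = v_{2} + v_{5}  →  sig = (2; 1,1)
  • {2,9}:  v_{2} + v_{9} = v_{3} + v_{7}  →  sig = (2; 1,1)
  • {5,9}:  v_{5} + v_{9} = v_{3} + v_{8}  →  sig = (2; 1,1)
  • {2,4}:  v_{2} + v_{4} = v_{3} + 2·v_{7}  →  sig = (2; 1,2)
  • {6,9}:  v_{6} + v_{9} = 2·v_{3} + v_{7}  →  sig = (2; 1,2)
  • {4,6}:  v_{4} + v_{6} = 2·v_{3} + 2·v_{7}  →  sig = (2; 2,2)
  • {3,7,8}:  v_{3} + v_{7} + v_{8} = v_{9}  →  sig = (3; 1)
  • {3,4,8}:  v_{3} + v_{4} + v_{8} = 2·v_{9}  →  sig = (3; 2)

Signatures (|P|; sorted positive RHS coefficients), sorted:
    |P|=2: 15 collections, coeffs (), (), (1), (1), (1), (1), (1), (1), (1,1), (1,1), (1,1), (1,1), (1,2), (1,2), (2,2)
    |P|=3: 2 collections, coeffs (1), (2)


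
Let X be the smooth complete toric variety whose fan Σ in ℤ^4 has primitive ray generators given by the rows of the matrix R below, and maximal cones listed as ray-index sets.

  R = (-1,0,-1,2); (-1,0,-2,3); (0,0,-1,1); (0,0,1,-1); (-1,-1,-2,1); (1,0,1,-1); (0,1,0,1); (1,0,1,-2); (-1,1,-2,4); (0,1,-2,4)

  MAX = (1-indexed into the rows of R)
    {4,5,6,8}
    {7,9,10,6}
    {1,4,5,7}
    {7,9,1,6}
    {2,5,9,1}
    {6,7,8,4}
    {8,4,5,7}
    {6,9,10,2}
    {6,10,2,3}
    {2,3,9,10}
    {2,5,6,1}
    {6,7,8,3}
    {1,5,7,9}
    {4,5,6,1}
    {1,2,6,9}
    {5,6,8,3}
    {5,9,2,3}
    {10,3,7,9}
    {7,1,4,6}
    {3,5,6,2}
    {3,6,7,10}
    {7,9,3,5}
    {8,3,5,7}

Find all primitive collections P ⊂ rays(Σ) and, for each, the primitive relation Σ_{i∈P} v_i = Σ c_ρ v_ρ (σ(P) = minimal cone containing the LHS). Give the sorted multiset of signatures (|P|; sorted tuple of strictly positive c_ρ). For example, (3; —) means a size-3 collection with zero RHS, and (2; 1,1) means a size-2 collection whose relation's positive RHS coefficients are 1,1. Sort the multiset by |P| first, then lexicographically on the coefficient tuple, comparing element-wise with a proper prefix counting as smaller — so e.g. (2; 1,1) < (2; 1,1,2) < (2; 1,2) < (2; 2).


15 minimal non-faces of Δ(Σ) (on 10 rays):

  • {1,8}:  v_{1} + v_{8} = 0 — sig = (2; —)
  • {3,4}:  v_{3} + v_{4} = 0 — sig = (2; —)
  • {1,3}:  v_{1} + v_{3} = v_{2} — sig = (2; 1)
  • {2,4}:  v_{2} + v_{4} = v_{1} — sig = (2; 1)
  • {2,7}:  v_{2} + v_{7} = v_{9} — sig = (2; 1)
  • {2,8}:  v_{2} + v_{8} = v_{3} — sig = (2; 1)
  • {4,9}:  v_{4} + v_{9} = v_{1} + v_{7} — sig = (2; 1,1)
  • {4,10}:  v_{4} + v_{10} = v_{6} + v_{9} — sig = (2; 1,1)
  • {8,9}:  v_{8} + v_{9} = v_{3} + v_{7} — sig = (2; 1,1)
  • {1,10}:  v_{1} + v_{10} = v_{2} + v_{6} + v_{9} — sig = (2; 1,1,1)
  • {8,10}:  v_{8} + v_{10} = 2·v_{3} + v_{6} + v_{7} — sig = (2; 1,1,2)
  • {5,10}:  v_{5} + v_{10} = v_{2} + 2·v_{3} — sig = (2; 1,2)
  • {3,6,9}:  v_{3} + v_{6} + v_{9} = v_{10} — sig = (3; 1)
  • {5,6,7}:  v_{5} + v_{6} + v_{7} = v_{3} — sig = (3; 1)
  • {5,6,9}:  v_{5} + v_{6} + v_{9} = v_{2} + v_{3} — sig = (3; 1,1)

so the primitive-relation signature multiset is
[(2; —), (2; —), (2; 1), (2; 1), (2; 1), (2; 1), (2; 1,1), (2; 1,1), (2; 1,1), (2; 1,1,1), (2; 1,1,2), (2; 1,2), (3; 1), (3; 1), (3; 1,1)]


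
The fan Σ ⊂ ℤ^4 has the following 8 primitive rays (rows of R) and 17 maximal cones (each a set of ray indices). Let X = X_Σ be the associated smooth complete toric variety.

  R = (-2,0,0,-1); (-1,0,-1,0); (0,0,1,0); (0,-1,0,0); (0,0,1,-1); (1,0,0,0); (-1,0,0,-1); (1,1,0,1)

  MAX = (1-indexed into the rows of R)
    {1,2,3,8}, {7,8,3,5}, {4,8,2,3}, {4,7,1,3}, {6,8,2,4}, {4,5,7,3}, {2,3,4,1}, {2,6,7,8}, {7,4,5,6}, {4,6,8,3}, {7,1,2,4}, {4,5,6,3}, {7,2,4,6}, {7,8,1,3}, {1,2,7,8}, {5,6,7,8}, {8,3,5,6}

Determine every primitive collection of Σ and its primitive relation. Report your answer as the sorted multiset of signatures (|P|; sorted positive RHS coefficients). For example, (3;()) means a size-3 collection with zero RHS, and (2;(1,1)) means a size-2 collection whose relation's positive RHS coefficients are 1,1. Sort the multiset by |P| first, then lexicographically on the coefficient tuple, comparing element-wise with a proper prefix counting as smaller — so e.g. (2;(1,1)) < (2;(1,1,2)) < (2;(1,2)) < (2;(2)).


Primitive collections (9):

  P = {1,6}:  v_{1} + v_{6} = v_{7}  so sig = (2;(1))
  P = {2,5}:  v_{2} + v_{5} = v_{7}  so sig = (2;(1))
  P = {1,5}:  v_{1} + v_{5} = v_{3} + 2·v_{7}  so sig = (2;(1,2))
  P = {2,3,6}:  v_{2} + v_{3} + v_{6} = 0  so sig = (3;())
  P = {4,7,8}:  v_{4} + v_{7} + v_{8} = 0  so sig = (3;())
  P = {2,3,7}:  v_{2} + v_{3} + v_{7} = v_{1}  so sig = (3;(1))
  P = {3,6,7}:  v_{3} + v_{6} + v_{7} = v_{5}  so sig = (3;(1))
  P = {1,4,8}:  v_{1} + v_{4} + v_{8} = v_{2} + v_{3}  so sig = (3;(1,1))
  P = {4,5,8}:  v_{4} + v_{5} + v_{8} = v_{3} + v_{6}  so sig = (3;(1,1))

Sorted signature multiset PRS(X):
[(2;(1)), (2;(1)), (2;(1,2)), (3;()), (3;()), (3;(1)), (3;(1)), (3;(1,1)), (3;(1,1))]


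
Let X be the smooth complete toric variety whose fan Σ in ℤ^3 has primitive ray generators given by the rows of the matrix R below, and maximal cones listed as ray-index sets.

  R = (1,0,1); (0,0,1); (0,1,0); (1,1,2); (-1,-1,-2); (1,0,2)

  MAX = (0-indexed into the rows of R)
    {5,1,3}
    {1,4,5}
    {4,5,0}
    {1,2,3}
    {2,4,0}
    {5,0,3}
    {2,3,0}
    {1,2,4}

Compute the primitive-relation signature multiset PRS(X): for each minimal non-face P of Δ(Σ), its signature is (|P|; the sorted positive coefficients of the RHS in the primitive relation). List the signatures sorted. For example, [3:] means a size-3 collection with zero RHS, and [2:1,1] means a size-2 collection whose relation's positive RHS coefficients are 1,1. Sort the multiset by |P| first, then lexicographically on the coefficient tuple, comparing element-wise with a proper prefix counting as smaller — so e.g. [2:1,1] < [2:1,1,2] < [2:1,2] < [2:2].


Minimal non-faces — 3 found among 6 rays, 8 max cones:

  {3,4}:  v_{3} + v_{4} = 0 — sig = [2:]
  {0,1}:  v_{0} + v_{1} = v_{5} — sig = [2:1]
  {2,5}:  v_{2} + v_{5} = v_{3} — sig = [2:1]

so the primitive-relation signature multiset is
    [2:]
    [2:1]
    [2:1]


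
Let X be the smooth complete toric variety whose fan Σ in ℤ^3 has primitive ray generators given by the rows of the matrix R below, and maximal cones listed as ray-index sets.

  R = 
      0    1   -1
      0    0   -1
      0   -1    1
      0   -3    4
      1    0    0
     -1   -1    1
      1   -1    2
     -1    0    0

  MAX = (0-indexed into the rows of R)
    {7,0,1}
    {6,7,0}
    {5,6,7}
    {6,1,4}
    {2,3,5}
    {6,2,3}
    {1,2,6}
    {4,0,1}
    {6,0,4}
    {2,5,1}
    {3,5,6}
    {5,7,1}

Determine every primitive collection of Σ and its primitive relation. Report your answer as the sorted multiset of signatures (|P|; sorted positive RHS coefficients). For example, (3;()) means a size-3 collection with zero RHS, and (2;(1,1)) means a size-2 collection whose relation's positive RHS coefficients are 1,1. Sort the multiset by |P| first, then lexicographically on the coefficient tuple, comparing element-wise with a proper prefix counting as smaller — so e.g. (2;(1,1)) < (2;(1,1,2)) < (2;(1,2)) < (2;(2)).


14 collections generate NE(X_Σ); each relation:

  P = {0,2}:  v_{0} + v_{2} = 0  ⇒ sig = (2;())
  P = {4,7}:  v_{4} + v_{7} = 0  ⇒ sig = (2;())
  P = {0,5}:  v_{0} + v_{5} = v_{7}  ⇒ sig = (2;(1))
  P = {2,7}:  v_{2} + v_{7} = v_{5}  ⇒ sig = (2;(1))
  P = {4,5}:  v_{4} + v_{5} = v_{2}  ⇒ sig = (2;(1))
  P = {0,3}:  v_{0} + v_{3} = v_{5} + v_{6}  ⇒ sig = (2;(1,1))
  P = {2,4}:  v_{2} + v_{4} = v_{1} + v_{6}  ⇒ sig = (2;(1,1))
  P = {3,4}:  v_{3} + v_{4} = 2·v_{2} + v_{6}  ⇒ sig = (2;(1,2))
  P = {3,7}:  v_{3} + v_{7} = 2·v_{5} + v_{6}  ⇒ sig = (2;(1,2))
  P = {1,3}:  v_{1} + v_{3} = 3·v_{2}  ⇒ sig = (2;(3))
  P = {0,1,6}:  v_{0} + v_{1} + v_{6} = v_{4}  ⇒ sig = (3;(1))
  P = {1,6,7}:  v_{1} + v_{6} + v_{7} = v_{2}  ⇒ sig = (3;(1))
  P = {2,5,6}:  v_{2} + v_{5} + v_{6} = v_{3}  ⇒ sig = (3;(1))
  P = {1,5,6}:  v_{1} + v_{5} + v_{6} = 2·v_{2}  ⇒ sig = (3;(2))

Signatures (|P|; sorted positive RHS coefficients), sorted:
[(2;()), (2;()), (2;(1)), (2;(1)), (2;(1)), (2;(1,1)), (2;(1,1)), (2;(1,2)), (2;(1,2)), (2;(3)), (3;(1)), (3;(1)), (3;(1)), (3;(2))]
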